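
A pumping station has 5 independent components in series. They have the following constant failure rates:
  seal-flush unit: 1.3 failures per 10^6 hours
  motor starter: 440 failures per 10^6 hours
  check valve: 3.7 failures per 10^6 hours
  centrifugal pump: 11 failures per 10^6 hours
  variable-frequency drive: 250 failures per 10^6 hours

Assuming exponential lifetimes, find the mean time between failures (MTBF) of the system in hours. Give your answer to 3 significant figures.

1420

Series of exponential components: λ_sys = Σ λ_i
λ_sys = 0.0000013 + 0.00044 + 0.0000037 + 0.000011 + 0.00025 = 7.0600e-04 /h
MTBF = 1 / λ_sys = 1420 h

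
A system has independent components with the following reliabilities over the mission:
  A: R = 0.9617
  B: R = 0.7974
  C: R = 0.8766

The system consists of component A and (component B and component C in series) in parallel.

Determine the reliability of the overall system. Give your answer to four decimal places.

Series (B and C): 0.797400 × 0.876600 = 0.699001
Parallel (A and [0.699001]): 1 − (1 − 0.961700)(1 − 0.699001) = 0.9885

0.9885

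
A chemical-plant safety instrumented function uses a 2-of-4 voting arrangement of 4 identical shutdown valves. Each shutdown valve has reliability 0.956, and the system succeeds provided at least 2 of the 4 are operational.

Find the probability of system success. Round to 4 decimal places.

0.9997

R = Σ_{i=2}^{4} C(4,i) p^i (1−p)^{4−i} with p = 0.956
C(4,2)·0.956^2·0.044^2 = 0.010616
C(4,3)·0.956^3·0.044^1 = 0.153775
C(4,4)·0.956^4·0.044^0 = 0.835279
Sum = 0.9997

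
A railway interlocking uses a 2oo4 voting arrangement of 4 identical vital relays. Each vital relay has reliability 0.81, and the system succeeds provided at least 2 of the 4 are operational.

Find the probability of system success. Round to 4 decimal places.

R = Σ_{i=2}^{4} C(4,i) p^i (1−p)^{4−i} with p = 0.81
C(4,2)·0.81^2·0.19^2 = 0.142111
C(4,3)·0.81^3·0.19^1 = 0.403895
C(4,4)·0.81^4·0.19^0 = 0.430467
Sum = 0.9765

0.9765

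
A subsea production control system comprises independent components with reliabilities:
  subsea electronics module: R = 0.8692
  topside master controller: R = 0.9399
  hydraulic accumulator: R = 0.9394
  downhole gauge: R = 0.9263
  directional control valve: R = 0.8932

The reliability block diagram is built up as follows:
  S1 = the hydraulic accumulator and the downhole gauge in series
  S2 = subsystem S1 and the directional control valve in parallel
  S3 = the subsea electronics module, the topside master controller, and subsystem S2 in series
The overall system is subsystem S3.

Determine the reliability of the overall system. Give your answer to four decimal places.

Series (hydraulic accumulator and downhole gauge): 0.939400 × 0.926300 = 0.870166
Parallel ([0.870166] and directional control valve): 1 − (1 − 0.870166)(1 − 0.893200) = 0.986134
Series (subsea electronics module, topside master controller, and [0.986134]): 0.869200 × 0.939900 × 0.986134 = 0.8056

0.8056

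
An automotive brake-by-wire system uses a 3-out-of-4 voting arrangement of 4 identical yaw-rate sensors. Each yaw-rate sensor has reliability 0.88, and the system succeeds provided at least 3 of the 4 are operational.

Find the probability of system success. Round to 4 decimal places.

0.9268

R = Σ_{i=3}^{4} C(4,i) p^i (1−p)^{4−i} with p = 0.88
C(4,3)·0.88^3·0.12^1 = 0.327107
C(4,4)·0.88^4·0.12^0 = 0.599695
Sum = 0.9268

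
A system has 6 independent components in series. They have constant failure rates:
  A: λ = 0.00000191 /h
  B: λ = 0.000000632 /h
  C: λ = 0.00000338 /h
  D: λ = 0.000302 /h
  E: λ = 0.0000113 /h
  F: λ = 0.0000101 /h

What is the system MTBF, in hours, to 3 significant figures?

Series of exponential components: λ_sys = Σ λ_i
λ_sys = 0.00000191 + 0.000000632 + 0.00000338 + 0.000302 + 0.0000113 + 0.0000101 = 3.2932e-04 /h
MTBF = 1 / λ_sys = 3040 h

3040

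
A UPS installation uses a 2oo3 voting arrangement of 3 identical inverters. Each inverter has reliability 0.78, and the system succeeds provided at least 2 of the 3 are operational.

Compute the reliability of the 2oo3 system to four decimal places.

0.8761

R = Σ_{i=2}^{3} C(3,i) p^i (1−p)^{3−i} with p = 0.78
C(3,2)·0.78^2·0.22^1 = 0.401544
C(3,3)·0.78^3·0.22^0 = 0.474552
Sum = 0.8761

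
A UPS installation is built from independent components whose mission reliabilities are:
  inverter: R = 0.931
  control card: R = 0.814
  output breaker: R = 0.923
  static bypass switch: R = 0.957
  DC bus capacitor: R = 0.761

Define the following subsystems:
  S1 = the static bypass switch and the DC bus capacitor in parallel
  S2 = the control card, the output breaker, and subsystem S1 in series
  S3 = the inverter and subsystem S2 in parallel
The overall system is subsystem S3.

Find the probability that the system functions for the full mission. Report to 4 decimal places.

Parallel (static bypass switch and DC bus capacitor): 1 − (1 − 0.957000)(1 − 0.761000) = 0.989723
Series (control card, output breaker, and [0.989723]): 0.814000 × 0.923000 × 0.989723 = 0.743601
Parallel (inverter and [0.743601]): 1 − (1 − 0.931000)(1 − 0.743601) = 0.9823

0.9823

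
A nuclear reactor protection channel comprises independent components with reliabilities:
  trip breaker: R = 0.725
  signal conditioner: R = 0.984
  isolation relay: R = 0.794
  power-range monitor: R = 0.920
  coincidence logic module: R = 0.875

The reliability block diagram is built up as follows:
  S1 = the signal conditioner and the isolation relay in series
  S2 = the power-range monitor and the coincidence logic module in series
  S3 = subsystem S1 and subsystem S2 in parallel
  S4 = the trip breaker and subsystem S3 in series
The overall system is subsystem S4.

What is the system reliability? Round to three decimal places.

Series (signal conditioner and isolation relay): 0.98400 × 0.79400 = 0.78130
Series (power-range monitor and coincidence logic module): 0.92000 × 0.87500 = 0.80500
Parallel ([0.78130] and [0.80500]): 1 − (1 − 0.78130)(1 − 0.80500) = 0.95735
Series (trip breaker and [0.95735]): 0.72500 × 0.95735 = 0.694

0.694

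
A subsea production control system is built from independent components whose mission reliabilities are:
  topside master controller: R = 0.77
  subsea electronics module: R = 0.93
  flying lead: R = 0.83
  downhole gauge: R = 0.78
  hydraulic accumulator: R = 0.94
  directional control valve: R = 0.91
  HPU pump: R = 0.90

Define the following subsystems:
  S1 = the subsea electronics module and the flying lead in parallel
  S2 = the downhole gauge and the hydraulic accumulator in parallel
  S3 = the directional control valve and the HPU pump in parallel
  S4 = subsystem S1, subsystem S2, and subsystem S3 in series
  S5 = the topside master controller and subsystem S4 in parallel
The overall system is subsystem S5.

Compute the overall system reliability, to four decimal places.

Parallel (subsea electronics module and flying lead): 1 − (1 − 0.930000)(1 − 0.830000) = 0.988100
Parallel (downhole gauge and hydraulic accumulator): 1 − (1 − 0.780000)(1 − 0.940000) = 0.986800
Parallel (directional control valve and HPU pump): 1 − (1 − 0.910000)(1 − 0.900000) = 0.991000
Series ([0.988100], [0.986800], and [0.991000]): 0.988100 × 0.986800 × 0.991000 = 0.966282
Parallel (topside master controller and [0.966282]): 1 − (1 − 0.770000)(1 − 0.966282) = 0.9922

0.9922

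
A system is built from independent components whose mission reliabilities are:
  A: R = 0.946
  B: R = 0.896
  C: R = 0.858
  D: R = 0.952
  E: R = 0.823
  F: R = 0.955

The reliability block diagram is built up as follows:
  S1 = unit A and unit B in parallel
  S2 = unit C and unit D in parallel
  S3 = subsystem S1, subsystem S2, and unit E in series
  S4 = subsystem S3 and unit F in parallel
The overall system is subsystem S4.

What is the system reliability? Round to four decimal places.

Parallel (A and B): 1 − (1 − 0.946000)(1 − 0.896000) = 0.994384
Parallel (C and D): 1 − (1 − 0.858000)(1 − 0.952000) = 0.993184
Series ([0.994384], [0.993184], and E): 0.994384 × 0.993184 × 0.823000 = 0.812800
Parallel ([0.812800] and F): 1 − (1 − 0.812800)(1 − 0.955000) = 0.9916

0.9916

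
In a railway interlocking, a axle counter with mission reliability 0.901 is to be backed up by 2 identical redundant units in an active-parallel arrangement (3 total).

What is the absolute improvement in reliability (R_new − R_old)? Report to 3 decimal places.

R_before = 0.901
R_after = 1 − (1 − 0.901)^3 = 0.999
ΔR = 0.999 − 0.901 = 0.098

0.098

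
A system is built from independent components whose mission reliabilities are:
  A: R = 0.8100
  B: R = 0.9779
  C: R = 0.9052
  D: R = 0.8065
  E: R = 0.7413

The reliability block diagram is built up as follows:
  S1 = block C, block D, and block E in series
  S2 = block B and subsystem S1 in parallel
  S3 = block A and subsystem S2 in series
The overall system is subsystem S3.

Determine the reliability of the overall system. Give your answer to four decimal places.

Series (C, D, and E): 0.905200 × 0.806500 × 0.741300 = 0.541181
Parallel (B and [0.541181]): 1 − (1 − 0.977900)(1 − 0.541181) = 0.989860
Series (A and [0.989860]): 0.810000 × 0.989860 = 0.8018

0.8018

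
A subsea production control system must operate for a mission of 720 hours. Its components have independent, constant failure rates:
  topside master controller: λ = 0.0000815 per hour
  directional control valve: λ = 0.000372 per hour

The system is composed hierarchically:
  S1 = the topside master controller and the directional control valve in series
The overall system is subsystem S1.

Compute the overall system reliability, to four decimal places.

0.7214

R(topside master controller) = exp(−0.0000815 × 720) = 0.943008
R(directional control valve) = exp(−0.000372 × 720) = 0.765030
Series (topside master controller and directional control valve): 0.943008 × 0.765030 = 0.7214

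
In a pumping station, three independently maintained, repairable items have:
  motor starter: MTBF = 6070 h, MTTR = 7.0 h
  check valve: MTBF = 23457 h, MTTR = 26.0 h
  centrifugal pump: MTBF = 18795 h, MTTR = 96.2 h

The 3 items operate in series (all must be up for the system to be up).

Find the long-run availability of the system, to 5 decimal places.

A(motor starter) = MTBF/(MTBF+MTTR) = 6070/(6070+7.0) = 0.998848
A(check valve) = MTBF/(MTBF+MTTR) = 23457/(23457+26.0) = 0.998893
A(centrifugal pump) = MTBF/(MTBF+MTTR) = 18795/(18795+96.2) = 0.994908
Series availability: 0.998848 × 0.998893 × 0.994908 = 0.99266

0.99266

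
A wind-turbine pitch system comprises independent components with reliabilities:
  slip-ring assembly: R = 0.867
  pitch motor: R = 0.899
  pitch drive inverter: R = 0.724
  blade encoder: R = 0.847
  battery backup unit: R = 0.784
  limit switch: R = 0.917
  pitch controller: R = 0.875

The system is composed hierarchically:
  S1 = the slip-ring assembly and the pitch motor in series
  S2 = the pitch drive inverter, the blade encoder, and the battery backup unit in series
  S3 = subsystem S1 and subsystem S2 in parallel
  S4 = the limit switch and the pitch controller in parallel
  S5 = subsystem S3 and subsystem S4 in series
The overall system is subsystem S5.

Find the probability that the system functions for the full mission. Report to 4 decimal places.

Series (slip-ring assembly and pitch motor): 0.867000 × 0.899000 = 0.779433
Series (pitch drive inverter, blade encoder, and battery backup unit): 0.724000 × 0.847000 × 0.784000 = 0.480771
Parallel ([0.779433] and [0.480771]): 1 − (1 − 0.779433)(1 − 0.480771) = 0.885475
Parallel (limit switch and pitch controller): 1 − (1 − 0.917000)(1 − 0.875000) = 0.989625
Series ([0.885475] and [0.989625]): 0.885475 × 0.989625 = 0.8763

0.8763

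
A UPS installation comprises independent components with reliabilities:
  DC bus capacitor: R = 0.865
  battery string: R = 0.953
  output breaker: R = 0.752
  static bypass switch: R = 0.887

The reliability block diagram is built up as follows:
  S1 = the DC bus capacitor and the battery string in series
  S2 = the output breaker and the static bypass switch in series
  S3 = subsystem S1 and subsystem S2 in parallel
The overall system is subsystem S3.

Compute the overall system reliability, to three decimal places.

Series (DC bus capacitor and battery string): 0.86500 × 0.95300 = 0.82435
Series (output breaker and static bypass switch): 0.75200 × 0.88700 = 0.66702
Parallel ([0.82435] and [0.66702]): 1 − (1 − 0.82435)(1 − 0.66702) = 0.942

0.942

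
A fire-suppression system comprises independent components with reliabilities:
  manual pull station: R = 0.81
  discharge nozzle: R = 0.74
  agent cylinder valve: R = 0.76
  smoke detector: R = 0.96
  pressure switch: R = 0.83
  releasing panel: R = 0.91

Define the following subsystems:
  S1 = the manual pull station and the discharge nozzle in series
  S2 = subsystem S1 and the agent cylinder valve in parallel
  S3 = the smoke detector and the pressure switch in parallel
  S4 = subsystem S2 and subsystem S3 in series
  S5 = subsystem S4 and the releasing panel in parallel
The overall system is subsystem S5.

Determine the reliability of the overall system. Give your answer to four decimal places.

Series (manual pull station and discharge nozzle): 0.810000 × 0.740000 = 0.599400
Parallel ([0.599400] and agent cylinder valve): 1 − (1 − 0.599400)(1 − 0.760000) = 0.903856
Parallel (smoke detector and pressure switch): 1 − (1 − 0.960000)(1 − 0.830000) = 0.993200
Series ([0.903856] and [0.993200]): 0.903856 × 0.993200 = 0.897710
Parallel ([0.897710] and releasing panel): 1 − (1 − 0.897710)(1 − 0.910000) = 0.9908

0.9908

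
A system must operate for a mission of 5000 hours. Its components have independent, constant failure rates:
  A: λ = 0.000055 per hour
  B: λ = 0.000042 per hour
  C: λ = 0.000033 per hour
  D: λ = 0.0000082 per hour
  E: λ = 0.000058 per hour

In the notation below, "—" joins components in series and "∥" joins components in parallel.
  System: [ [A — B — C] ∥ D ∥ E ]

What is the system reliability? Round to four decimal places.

0.9952

R(A) = exp(−0.000055 × 5000) = 0.759572
R(B) = exp(−0.000042 × 5000) = 0.810584
R(C) = exp(−0.000033 × 5000) = 0.847894
R(D) = exp(−0.0000082 × 5000) = 0.959829
R(E) = exp(−0.000058 × 5000) = 0.748264
Series (A, B, and C): 0.759572 × 0.810584 × 0.847894 = 0.522046
Parallel ([0.522046], D, and E): 1 − (1 − 0.522046)(1 − 0.959829)(1 − 0.748264) = 0.9952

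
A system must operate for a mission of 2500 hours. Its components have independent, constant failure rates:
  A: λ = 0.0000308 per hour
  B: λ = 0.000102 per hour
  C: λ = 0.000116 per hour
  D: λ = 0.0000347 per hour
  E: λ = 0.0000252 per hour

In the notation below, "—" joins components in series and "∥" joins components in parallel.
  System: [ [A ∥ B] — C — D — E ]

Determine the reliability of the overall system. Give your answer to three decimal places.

0.633

R(A) = exp(−0.0000308 × 2500) = 0.92589
R(B) = exp(−0.000102 × 2500) = 0.77492
R(C) = exp(−0.000116 × 2500) = 0.74826
R(D) = exp(−0.0000347 × 2500) = 0.91691
R(E) = exp(−0.0000252 × 2500) = 0.93894
Parallel (A and B): 1 − (1 − 0.92589)(1 − 0.77492) = 0.98332
Series ([0.98332], C, D, and E): 0.98332 × 0.74826 × 0.91691 × 0.93894 = 0.633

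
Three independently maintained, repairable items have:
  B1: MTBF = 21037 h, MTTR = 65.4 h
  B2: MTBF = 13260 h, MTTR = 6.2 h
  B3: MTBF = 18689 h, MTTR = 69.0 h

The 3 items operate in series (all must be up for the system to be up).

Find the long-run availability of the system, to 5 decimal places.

0.99277

A(B1) = MTBF/(MTBF+MTTR) = 21037/(21037+65.4) = 0.996901
A(B2) = MTBF/(MTBF+MTTR) = 13260/(13260+6.2) = 0.999533
A(B3) = MTBF/(MTBF+MTTR) = 18689/(18689+69.0) = 0.996322
Series availability: 0.996901 × 0.999533 × 0.996322 = 0.99277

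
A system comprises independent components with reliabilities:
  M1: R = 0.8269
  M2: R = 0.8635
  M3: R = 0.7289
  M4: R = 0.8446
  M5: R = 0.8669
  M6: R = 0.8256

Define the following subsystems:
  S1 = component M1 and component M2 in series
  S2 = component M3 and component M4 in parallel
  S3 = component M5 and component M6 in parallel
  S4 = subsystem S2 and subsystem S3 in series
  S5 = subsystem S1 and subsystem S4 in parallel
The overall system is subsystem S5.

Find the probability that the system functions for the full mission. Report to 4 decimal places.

0.9816

Series (M1 and M2): 0.826900 × 0.863500 = 0.714028
Parallel (M3 and M4): 1 − (1 − 0.728900)(1 − 0.844600) = 0.957871
Parallel (M5 and M6): 1 − (1 − 0.866900)(1 − 0.825600) = 0.976787
Series ([0.957871] and [0.976787]): 0.957871 × 0.976787 = 0.935636
Parallel ([0.714028] and [0.935636]): 1 − (1 − 0.714028)(1 − 0.935636) = 0.9816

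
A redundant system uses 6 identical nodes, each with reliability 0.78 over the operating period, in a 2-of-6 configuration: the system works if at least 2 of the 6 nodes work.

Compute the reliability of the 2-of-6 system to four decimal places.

0.9975

R = Σ_{i=2}^{6} C(6,i) p^i (1−p)^{6−i} with p = 0.78
C(6,2)·0.78^2·0.22^4 = 0.021378
C(6,3)·0.78^3·0.22^3 = 0.101061
C(6,4)·0.78^4·0.22^2 = 0.268729
C(6,5)·0.78^5·0.22^1 = 0.381107
C(6,6)·0.78^6·0.22^0 = 0.225200
Sum = 0.9975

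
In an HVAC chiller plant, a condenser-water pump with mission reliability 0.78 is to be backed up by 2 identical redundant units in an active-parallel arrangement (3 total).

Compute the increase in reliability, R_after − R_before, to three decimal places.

0.209

R_before = 0.78
R_after = 1 − (1 − 0.78)^3 = 0.989
ΔR = 0.989 − 0.78 = 0.209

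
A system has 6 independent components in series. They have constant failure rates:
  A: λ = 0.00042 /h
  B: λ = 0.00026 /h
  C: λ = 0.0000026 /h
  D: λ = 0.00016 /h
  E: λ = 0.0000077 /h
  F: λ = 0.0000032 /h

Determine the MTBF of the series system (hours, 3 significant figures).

Series of exponential components: λ_sys = Σ λ_i
λ_sys = 0.00042 + 0.00026 + 0.0000026 + 0.00016 + 0.0000077 + 0.0000032 = 8.5350e-04 /h
MTBF = 1 / λ_sys = 1170 h

1170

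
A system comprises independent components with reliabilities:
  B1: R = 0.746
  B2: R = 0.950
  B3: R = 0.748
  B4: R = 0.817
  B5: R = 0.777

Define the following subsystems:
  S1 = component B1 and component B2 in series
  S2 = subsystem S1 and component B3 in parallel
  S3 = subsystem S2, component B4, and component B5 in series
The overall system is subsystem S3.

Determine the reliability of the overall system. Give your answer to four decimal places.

0.5882

Series (B1 and B2): 0.746000 × 0.950000 = 0.708700
Parallel ([0.708700] and B3): 1 − (1 − 0.708700)(1 − 0.748000) = 0.926592
Series ([0.926592], B4, and B5): 0.926592 × 0.817000 × 0.777000 = 0.5882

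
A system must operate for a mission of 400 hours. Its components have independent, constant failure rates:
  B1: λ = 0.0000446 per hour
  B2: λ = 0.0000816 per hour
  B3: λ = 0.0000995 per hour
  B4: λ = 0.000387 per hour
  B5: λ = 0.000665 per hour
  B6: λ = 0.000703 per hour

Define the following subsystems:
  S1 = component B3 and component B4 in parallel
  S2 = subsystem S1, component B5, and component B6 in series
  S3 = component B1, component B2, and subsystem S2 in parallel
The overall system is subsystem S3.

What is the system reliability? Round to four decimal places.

0.9998

R(B1) = exp(−0.0000446 × 400) = 0.982318
R(B2) = exp(−0.0000816 × 400) = 0.967887
R(B3) = exp(−0.0000995 × 400) = 0.960982
R(B4) = exp(−0.000387 × 400) = 0.856586
R(B5) = exp(−0.000665 × 400) = 0.766439
R(B6) = exp(−0.000703 × 400) = 0.754877
Parallel (B3 and B4): 1 − (1 − 0.960982)(1 − 0.856586) = 0.994404
Series ([0.994404], B5, and B6): 0.994404 × 0.766439 × 0.754877 = 0.575330
Parallel (B1, B2, and [0.575330]): 1 − (1 − 0.982318)(1 − 0.967887)(1 − 0.575330) = 0.9998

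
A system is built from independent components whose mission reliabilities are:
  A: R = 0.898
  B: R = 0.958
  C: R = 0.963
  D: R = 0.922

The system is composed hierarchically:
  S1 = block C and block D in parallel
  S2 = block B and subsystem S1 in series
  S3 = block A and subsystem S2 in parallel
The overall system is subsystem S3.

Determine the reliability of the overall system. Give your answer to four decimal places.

Parallel (C and D): 1 − (1 − 0.963000)(1 − 0.922000) = 0.997114
Series (B and [0.997114]): 0.958000 × 0.997114 = 0.955235
Parallel (A and [0.955235]): 1 − (1 − 0.898000)(1 − 0.955235) = 0.9954

0.9954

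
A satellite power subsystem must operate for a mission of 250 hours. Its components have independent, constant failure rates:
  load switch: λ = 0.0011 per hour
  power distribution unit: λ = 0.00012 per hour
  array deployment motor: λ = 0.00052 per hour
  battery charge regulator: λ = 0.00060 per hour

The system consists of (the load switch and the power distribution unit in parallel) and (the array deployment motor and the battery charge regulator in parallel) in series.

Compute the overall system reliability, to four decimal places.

R(load switch) = exp(−0.0011 × 250) = 0.759572
R(power distribution unit) = exp(−0.00012 × 250) = 0.970446
R(array deployment motor) = exp(−0.00052 × 250) = 0.878095
R(battery charge regulator) = exp(−0.00060 × 250) = 0.860708
Parallel (load switch and power distribution unit): 1 − (1 − 0.759572)(1 − 0.970446) = 0.992894
Parallel (array deployment motor and battery charge regulator): 1 − (1 − 0.878095)(1 − 0.860708) = 0.983020
Series ([0.992894] and [0.983020]): 0.992894 × 0.983020 = 0.9760

0.9760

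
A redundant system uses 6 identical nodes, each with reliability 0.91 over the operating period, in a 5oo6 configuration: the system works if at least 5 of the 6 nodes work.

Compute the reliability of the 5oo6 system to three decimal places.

0.905

R = Σ_{i=5}^{6} C(6,i) p^i (1−p)^{6−i} with p = 0.91
C(6,5)·0.91^5·0.09^1 = 0.33698
C(6,6)·0.91^6·0.09^0 = 0.56787
Sum = 0.905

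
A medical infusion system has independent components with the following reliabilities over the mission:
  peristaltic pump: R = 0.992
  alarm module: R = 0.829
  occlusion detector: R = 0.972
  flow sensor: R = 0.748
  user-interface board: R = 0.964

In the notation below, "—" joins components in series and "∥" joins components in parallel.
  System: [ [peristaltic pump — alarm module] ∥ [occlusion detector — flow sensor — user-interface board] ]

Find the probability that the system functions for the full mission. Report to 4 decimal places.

Series (peristaltic pump and alarm module): 0.992000 × 0.829000 = 0.822368
Series (occlusion detector, flow sensor, and user-interface board): 0.972000 × 0.748000 × 0.964000 = 0.700882
Parallel ([0.822368] and [0.700882]): 1 − (1 − 0.822368)(1 − 0.700882) = 0.9469

0.9469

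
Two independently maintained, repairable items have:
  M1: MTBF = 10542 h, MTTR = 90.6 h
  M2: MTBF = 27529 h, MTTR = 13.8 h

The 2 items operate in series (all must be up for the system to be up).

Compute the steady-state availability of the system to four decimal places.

A(M1) = MTBF/(MTBF+MTTR) = 10542/(10542+90.6) = 0.991479
A(M2) = MTBF/(MTBF+MTTR) = 27529/(27529+13.8) = 0.999499
Series availability: 0.991479 × 0.999499 = 0.9910

0.9910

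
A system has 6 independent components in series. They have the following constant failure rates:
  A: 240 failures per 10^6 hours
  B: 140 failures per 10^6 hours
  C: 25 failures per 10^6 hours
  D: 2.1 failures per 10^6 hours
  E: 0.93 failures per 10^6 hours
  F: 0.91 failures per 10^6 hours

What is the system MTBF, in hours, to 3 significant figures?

Series of exponential components: λ_sys = Σ λ_i
λ_sys = 0.00024 + 0.00014 + 0.000025 + 0.0000021 + 0.00000093 + 0.00000091 = 4.0894e-04 /h
MTBF = 1 / λ_sys = 2450 h

2450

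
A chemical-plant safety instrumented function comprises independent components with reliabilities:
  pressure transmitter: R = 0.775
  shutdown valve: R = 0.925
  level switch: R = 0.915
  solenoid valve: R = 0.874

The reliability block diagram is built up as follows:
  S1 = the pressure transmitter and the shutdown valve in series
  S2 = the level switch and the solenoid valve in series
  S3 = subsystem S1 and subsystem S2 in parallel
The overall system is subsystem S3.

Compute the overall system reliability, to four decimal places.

Series (pressure transmitter and shutdown valve): 0.775000 × 0.925000 = 0.716875
Series (level switch and solenoid valve): 0.915000 × 0.874000 = 0.799710
Parallel ([0.716875] and [0.799710]): 1 − (1 − 0.716875)(1 − 0.799710) = 0.9433

0.9433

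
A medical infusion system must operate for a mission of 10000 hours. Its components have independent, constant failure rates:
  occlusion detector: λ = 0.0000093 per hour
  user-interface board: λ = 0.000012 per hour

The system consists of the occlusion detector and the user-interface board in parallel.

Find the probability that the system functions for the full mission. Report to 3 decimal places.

0.990

R(occlusion detector) = exp(−0.0000093 × 10000) = 0.91119
R(user-interface board) = exp(−0.000012 × 10000) = 0.88692
Parallel (occlusion detector and user-interface board): 1 − (1 − 0.91119)(1 − 0.88692) = 0.990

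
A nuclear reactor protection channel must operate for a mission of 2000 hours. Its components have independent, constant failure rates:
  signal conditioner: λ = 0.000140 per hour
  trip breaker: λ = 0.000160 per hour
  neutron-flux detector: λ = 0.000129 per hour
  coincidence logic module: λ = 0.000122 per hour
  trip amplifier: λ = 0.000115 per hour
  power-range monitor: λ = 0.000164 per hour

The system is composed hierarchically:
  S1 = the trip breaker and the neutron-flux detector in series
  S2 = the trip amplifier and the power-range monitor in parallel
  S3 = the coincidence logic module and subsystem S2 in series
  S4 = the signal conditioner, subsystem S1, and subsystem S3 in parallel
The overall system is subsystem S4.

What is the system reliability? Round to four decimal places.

0.9720

R(signal conditioner) = exp(−0.000140 × 2000) = 0.755784
R(trip breaker) = exp(−0.000160 × 2000) = 0.726149
R(neutron-flux detector) = exp(−0.000129 × 2000) = 0.772595
R(coincidence logic module) = exp(−0.000122 × 2000) = 0.783488
R(trip amplifier) = exp(−0.000115 × 2000) = 0.794534
R(power-range monitor) = exp(−0.000164 × 2000) = 0.720363
Series (trip breaker and neutron-flux detector): 0.726149 × 0.772595 = 0.561019
Parallel (trip amplifier and power-range monitor): 1 − (1 − 0.794534)(1 − 0.720363) = 0.942544
Series (coincidence logic module and [0.942544]): 0.783488 × 0.942544 = 0.738472
Parallel (signal conditioner, [0.561019], and [0.738472]): 1 − (1 − 0.755784)(1 − 0.561019)(1 − 0.738472) = 0.9720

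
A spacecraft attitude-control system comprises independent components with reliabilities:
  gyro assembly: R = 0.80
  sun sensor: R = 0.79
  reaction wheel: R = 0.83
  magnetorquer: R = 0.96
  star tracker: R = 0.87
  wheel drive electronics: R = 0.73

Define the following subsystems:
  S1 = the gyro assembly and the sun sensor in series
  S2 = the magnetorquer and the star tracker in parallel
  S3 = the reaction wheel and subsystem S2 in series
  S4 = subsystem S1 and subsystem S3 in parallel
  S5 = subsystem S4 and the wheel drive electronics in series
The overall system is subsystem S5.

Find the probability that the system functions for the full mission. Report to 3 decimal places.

0.683

Series (gyro assembly and sun sensor): 0.80000 × 0.79000 = 0.63200
Parallel (magnetorquer and star tracker): 1 − (1 − 0.96000)(1 − 0.87000) = 0.99480
Series (reaction wheel and [0.99480]): 0.83000 × 0.99480 = 0.82568
Parallel ([0.63200] and [0.82568]): 1 − (1 − 0.63200)(1 − 0.82568) = 0.93585
Series ([0.93585] and wheel drive electronics): 0.93585 × 0.73000 = 0.683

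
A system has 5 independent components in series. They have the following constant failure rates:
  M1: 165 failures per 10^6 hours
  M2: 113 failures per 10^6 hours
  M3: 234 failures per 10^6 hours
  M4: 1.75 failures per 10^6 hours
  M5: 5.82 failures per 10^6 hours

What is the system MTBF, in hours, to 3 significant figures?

1920

Series of exponential components: λ_sys = Σ λ_i
λ_sys = 0.000165 + 0.000113 + 0.000234 + 0.00000175 + 0.00000582 = 5.1957e-04 /h
MTBF = 1 / λ_sys = 1920 h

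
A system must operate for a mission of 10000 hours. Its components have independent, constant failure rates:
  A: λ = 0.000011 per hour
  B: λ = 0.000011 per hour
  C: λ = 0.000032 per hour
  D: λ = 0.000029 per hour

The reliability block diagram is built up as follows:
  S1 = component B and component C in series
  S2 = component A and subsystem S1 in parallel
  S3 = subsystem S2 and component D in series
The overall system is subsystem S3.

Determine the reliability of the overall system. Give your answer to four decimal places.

0.7210

R(A) = exp(−0.000011 × 10000) = 0.895834
R(B) = exp(−0.000011 × 10000) = 0.895834
R(C) = exp(−0.000032 × 10000) = 0.726149
R(D) = exp(−0.000029 × 10000) = 0.748264
Series (B and C): 0.895834 × 0.726149 = 0.650509
Parallel (A and [0.650509]): 1 − (1 − 0.895834)(1 − 0.650509) = 0.963595
Series ([0.963595] and D): 0.963595 × 0.748264 = 0.7210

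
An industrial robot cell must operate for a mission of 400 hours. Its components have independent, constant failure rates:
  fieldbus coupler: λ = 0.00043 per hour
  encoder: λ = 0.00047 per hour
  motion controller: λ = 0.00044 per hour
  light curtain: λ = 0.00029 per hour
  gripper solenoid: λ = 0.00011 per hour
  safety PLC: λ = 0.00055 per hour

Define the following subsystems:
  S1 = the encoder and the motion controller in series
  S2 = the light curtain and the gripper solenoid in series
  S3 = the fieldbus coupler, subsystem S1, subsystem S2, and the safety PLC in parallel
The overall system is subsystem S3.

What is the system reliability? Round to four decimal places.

R(fieldbus coupler) = exp(−0.00043 × 400) = 0.841979
R(encoder) = exp(−0.00047 × 400) = 0.828615
R(motion controller) = exp(−0.00044 × 400) = 0.838618
R(light curtain) = exp(−0.00029 × 400) = 0.890475
R(gripper solenoid) = exp(−0.00011 × 400) = 0.956954
R(safety PLC) = exp(−0.00055 × 400) = 0.802519
Series (encoder and motion controller): 0.828615 × 0.838618 = 0.694891
Series (light curtain and gripper solenoid): 0.890475 × 0.956954 = 0.852144
Parallel (fieldbus coupler, [0.694891], [0.852144], and safety PLC): 1 − (1 − 0.841979)(1 − 0.694891)(1 − 0.852144)(1 − 0.802519) = 0.9986

0.9986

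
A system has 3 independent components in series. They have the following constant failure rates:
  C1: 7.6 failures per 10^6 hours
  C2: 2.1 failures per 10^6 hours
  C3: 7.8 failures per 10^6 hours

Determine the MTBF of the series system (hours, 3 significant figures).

57100

Series of exponential components: λ_sys = Σ λ_i
λ_sys = 0.0000076 + 0.0000021 + 0.0000078 = 1.7500e-05 /h
MTBF = 1 / λ_sys = 57100 h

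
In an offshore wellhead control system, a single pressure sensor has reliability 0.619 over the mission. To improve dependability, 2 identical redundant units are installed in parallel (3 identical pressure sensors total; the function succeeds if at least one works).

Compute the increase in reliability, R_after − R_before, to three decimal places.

R_before = 0.619
R_after = 1 − (1 − 0.619)^3 = 0.945
ΔR = 0.945 − 0.619 = 0.326

0.326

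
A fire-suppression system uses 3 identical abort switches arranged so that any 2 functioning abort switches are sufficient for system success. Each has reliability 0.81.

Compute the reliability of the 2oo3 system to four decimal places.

0.9054

R = Σ_{i=2}^{3} C(3,i) p^i (1−p)^{3−i} with p = 0.81
C(3,2)·0.81^2·0.19^1 = 0.373977
C(3,3)·0.81^3·0.19^0 = 0.531441
Sum = 0.9054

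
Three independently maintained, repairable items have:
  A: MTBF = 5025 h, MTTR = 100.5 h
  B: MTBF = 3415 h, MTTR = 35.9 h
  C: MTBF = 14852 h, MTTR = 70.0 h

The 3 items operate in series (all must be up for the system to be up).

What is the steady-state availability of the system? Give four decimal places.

0.9656

A(A) = MTBF/(MTBF+MTTR) = 5025/(5025+100.5) = 0.980392
A(B) = MTBF/(MTBF+MTTR) = 3415/(3415+35.9) = 0.989597
A(C) = MTBF/(MTBF+MTTR) = 14852/(14852+70.0) = 0.995309
Series availability: 0.980392 × 0.989597 × 0.995309 = 0.9656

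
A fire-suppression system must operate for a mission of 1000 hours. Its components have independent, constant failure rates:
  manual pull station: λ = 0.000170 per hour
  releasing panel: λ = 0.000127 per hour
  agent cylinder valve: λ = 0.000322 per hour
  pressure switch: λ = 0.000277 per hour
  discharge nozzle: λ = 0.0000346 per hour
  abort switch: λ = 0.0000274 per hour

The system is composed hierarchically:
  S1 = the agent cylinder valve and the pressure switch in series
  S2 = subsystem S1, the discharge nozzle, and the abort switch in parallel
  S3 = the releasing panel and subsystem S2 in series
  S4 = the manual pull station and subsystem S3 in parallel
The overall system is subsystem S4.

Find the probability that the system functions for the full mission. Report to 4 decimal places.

R(manual pull station) = exp(−0.000170 × 1000) = 0.843665
R(releasing panel) = exp(−0.000127 × 1000) = 0.880734
R(agent cylinder valve) = exp(−0.000322 × 1000) = 0.724698
R(pressure switch) = exp(−0.000277 × 1000) = 0.758054
R(discharge nozzle) = exp(−0.0000346 × 1000) = 0.965992
R(abort switch) = exp(−0.0000274 × 1000) = 0.972972
Series (agent cylinder valve and pressure switch): 0.724698 × 0.758054 = 0.549360
Parallel ([0.549360], discharge nozzle, and abort switch): 1 − (1 − 0.549360)(1 − 0.965992)(1 − 0.972972) = 0.999586
Series (releasing panel and [0.999586]): 0.880734 × 0.999586 = 0.880369
Parallel (manual pull station and [0.880369]): 1 − (1 − 0.843665)(1 − 0.880369) = 0.9813

0.9813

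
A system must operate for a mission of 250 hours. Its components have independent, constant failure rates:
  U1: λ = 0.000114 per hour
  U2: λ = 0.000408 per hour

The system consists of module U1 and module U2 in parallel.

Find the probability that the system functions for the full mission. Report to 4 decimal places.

0.9973

R(U1) = exp(−0.000114 × 250) = 0.971902
R(U2) = exp(−0.000408 × 250) = 0.903030
Parallel (U1 and U2): 1 − (1 − 0.971902)(1 − 0.903030) = 0.9973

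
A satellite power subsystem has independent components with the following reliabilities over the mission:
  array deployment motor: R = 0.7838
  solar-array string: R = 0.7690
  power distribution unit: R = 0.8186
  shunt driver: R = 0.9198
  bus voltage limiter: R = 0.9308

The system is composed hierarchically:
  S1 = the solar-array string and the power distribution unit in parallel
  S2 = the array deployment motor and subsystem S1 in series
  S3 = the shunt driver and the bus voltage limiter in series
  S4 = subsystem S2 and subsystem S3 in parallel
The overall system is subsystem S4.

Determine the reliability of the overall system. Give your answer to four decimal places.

0.9642

Parallel (solar-array string and power distribution unit): 1 − (1 − 0.769000)(1 − 0.818600) = 0.958097
Series (array deployment motor and [0.958097]): 0.783800 × 0.958097 = 0.750956
Series (shunt driver and bus voltage limiter): 0.919800 × 0.930800 = 0.856150
Parallel ([0.750956] and [0.856150]): 1 − (1 − 0.750956)(1 − 0.856150) = 0.9642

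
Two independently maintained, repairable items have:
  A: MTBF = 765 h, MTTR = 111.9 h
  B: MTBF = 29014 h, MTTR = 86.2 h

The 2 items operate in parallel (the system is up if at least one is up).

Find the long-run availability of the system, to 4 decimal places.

A(A) = MTBF/(MTBF+MTTR) = 765/(765+111.9) = 0.872391
A(B) = MTBF/(MTBF+MTTR) = 29014/(29014+86.2) = 0.997038
Parallel availability: 1 − (1 − 0.872391)(1 − 0.997038) = 0.9996

0.9996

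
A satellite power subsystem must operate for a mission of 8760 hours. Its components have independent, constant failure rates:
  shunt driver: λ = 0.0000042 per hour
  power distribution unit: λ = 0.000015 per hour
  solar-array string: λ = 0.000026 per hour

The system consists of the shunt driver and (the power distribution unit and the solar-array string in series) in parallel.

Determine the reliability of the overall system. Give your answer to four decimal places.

0.9891

R(shunt driver) = exp(−0.0000042 × 8760) = 0.963877
R(power distribution unit) = exp(−0.000015 × 8760) = 0.876867
R(solar-array string) = exp(−0.000026 × 8760) = 0.796315
Series (power distribution unit and solar-array string): 0.876867 × 0.796315 = 0.698262
Parallel (shunt driver and [0.698262]): 1 − (1 − 0.963877)(1 − 0.698262) = 0.9891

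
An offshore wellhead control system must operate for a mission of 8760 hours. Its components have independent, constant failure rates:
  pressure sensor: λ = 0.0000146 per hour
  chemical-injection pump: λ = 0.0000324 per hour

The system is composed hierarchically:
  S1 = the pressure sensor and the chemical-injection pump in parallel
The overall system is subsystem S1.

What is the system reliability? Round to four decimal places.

R(pressure sensor) = exp(−0.0000146 × 8760) = 0.879945
R(chemical-injection pump) = exp(−0.0000324 × 8760) = 0.752899
Parallel (pressure sensor and chemical-injection pump): 1 − (1 − 0.879945)(1 − 0.752899) = 0.9703

0.9703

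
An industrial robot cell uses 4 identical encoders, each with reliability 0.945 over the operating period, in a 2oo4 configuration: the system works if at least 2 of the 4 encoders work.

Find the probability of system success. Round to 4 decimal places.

0.9994

R = Σ_{i=2}^{4} C(4,i) p^i (1−p)^{4−i} with p = 0.945
C(4,2)·0.945^2·0.055^2 = 0.016208
C(4,3)·0.945^3·0.055^1 = 0.185660
C(4,4)·0.945^4·0.055^0 = 0.797494
Sum = 0.9994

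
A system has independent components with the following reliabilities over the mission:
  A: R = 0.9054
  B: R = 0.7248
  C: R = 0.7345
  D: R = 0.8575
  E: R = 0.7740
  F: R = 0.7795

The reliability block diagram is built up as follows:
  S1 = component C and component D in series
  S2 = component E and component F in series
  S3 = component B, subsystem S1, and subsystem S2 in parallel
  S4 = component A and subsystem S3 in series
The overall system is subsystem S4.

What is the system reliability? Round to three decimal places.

Series (C and D): 0.73450 × 0.85750 = 0.62983
Series (E and F): 0.77400 × 0.77950 = 0.60333
Parallel (B, [0.62983], and [0.60333]): 1 − (1 − 0.72480)(1 − 0.62983)(1 − 0.60333) = 0.95959
Series (A and [0.95959]): 0.90540 × 0.95959 = 0.869

0.869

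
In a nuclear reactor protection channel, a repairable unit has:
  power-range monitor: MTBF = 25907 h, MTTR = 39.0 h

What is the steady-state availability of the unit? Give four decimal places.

0.9985

A(power-range monitor) = MTBF/(MTBF+MTTR) = 25907/(25907+39.0) = 0.9985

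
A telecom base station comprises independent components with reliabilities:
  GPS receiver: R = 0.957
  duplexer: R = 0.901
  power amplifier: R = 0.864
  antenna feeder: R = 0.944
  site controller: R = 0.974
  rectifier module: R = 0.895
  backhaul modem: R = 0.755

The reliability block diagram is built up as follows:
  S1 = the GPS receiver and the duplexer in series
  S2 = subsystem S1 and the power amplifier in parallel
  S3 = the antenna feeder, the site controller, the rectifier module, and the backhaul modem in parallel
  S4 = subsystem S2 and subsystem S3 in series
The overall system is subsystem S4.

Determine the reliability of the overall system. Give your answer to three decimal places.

Series (GPS receiver and duplexer): 0.95700 × 0.90100 = 0.86226
Parallel ([0.86226] and power amplifier): 1 − (1 − 0.86226)(1 − 0.86400) = 0.98127
Parallel (antenna feeder, site controller, rectifier module, and backhaul modem): 1 − (1 − 0.94400)(1 − 0.97400)(1 − 0.89500)(1 − 0.75500) = 0.99996
Series ([0.98127] and [0.99996]): 0.98127 × 0.99996 = 0.981

0.981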